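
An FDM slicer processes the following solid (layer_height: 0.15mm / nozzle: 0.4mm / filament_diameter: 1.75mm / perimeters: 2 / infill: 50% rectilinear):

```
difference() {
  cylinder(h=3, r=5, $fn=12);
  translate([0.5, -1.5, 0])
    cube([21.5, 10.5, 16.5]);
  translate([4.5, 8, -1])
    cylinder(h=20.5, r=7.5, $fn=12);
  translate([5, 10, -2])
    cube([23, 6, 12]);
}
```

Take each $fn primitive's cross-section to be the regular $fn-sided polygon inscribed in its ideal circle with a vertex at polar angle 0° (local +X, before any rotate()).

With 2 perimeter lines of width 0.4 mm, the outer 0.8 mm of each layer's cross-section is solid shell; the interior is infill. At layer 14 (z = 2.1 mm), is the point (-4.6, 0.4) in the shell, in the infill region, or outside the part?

shell

At z = 2.1 mm: the r=5 cylinder gives a regular 12-gon of circumradius 5 (constant along its height); the cube at (0.5, -1.5) is present — its section is the full 21.5×10.5 rectangle; the r=7.5 cylinder at (4.5, 8) gives a regular 12-gon of circumradius 7.5 (constant along its height); the cube at (5, 10) (footprint 23×6) is included at this height; Subtracting the remaining from the first: starting from the r=5 cylinder, the 21.5×10.5 cube at (0.5, -1.5) partially overlaps it — only the 22.73 mm² overlap (of its 225.75 mm²) is removed, clipping the outline; the r=7.5 cylinder at (4.5, 8) partially overlaps it — only the 4.42 mm² overlap (of its 168.75 mm²) is removed, clipping the outline; the 23×6 cube at (5, 10) misses the remaining region (no effect) — 1 connected region. Overall, the cross-section is a single solid region. The nearest boundary edge runs (-5.00, 0.00)→(-4.33, 2.50); distance from the point to it = 0.28 mm. The point is inside the cross-section, 0.28 mm from the nearest boundary — within the 0.8 mm shell band (2 × 0.4).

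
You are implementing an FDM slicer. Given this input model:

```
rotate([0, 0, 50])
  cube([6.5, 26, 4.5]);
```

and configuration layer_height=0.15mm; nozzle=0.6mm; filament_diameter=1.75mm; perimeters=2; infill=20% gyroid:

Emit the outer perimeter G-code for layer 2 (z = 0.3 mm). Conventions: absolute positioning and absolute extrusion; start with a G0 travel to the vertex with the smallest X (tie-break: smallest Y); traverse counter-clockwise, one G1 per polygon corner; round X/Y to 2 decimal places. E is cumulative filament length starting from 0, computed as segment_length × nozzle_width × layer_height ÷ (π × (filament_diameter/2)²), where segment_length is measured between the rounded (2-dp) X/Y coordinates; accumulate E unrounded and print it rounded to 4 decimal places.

At z = 0.3 mm: the cube (footprint 6.5×26) is included at this height; (rotated 50° about Z; rotation is an isometry so areas/perimeters/island counts are preserved). The outline is a single polygon with 4 vertices. Extrusion per mm of travel: 0.6 × 0.15 / (π × 0.875²) = 0.037418. Accumulating E over each segment gives final E = 2.4323.

G0 X-19.92 Y16.71 Z0.30
G1 X0.00 Y0.00 E0.9729
G1 X4.18 Y4.98 E1.2162
G1 X-15.74 Y21.69 E2.1890
G1 X-19.92 Y16.71 E2.4323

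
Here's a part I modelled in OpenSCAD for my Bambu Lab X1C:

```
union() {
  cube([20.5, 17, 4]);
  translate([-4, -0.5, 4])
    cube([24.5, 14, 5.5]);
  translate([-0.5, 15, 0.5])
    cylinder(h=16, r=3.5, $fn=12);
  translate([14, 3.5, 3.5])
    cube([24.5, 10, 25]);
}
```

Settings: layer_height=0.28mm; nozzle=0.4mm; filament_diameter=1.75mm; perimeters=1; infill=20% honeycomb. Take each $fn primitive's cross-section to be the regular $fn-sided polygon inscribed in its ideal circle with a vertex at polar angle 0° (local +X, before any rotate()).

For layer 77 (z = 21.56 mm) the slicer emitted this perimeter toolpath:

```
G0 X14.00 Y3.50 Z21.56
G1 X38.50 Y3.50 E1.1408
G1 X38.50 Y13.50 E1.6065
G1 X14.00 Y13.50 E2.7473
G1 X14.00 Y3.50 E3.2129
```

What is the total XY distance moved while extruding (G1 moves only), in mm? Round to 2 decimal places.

69.00 mm

Sum the Euclidean lengths of each G1 segment: total = 69.00 mm.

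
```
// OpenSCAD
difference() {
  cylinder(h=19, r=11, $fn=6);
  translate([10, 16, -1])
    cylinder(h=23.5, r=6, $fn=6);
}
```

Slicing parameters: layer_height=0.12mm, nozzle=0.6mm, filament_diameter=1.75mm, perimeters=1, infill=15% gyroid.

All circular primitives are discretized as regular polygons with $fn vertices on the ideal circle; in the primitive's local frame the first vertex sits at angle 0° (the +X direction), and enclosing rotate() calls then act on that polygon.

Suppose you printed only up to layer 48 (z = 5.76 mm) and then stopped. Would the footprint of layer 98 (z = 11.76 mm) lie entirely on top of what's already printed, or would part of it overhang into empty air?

Compare the two slices. At z = 5.76: the r=11 cylinder gives a regular 6-gon of circumradius 11 (constant along its height) (area = (6/2)·11.000²·sin(360°/6) = 314.37 mm²); the cylinder at (10, 16): section is a regular 6-gon, circumradius r=6 (area = (6/2)·6.000²·sin(360°/6) = 93.53 mm²); After the difference (first − rest): starting from the r=11 cylinder (314.37 mm²), the r=6 cylinder at (10, 16) misses the remaining region (no effect) — area = 314.37 mm². At z = 11.76: the r=11 cylinder contributes a regular 6-gon of circumradius 11 (area = (6/2)·11.000²·sin(360°/6) = 314.37 mm²); the r=6 cylinder at (10, 16) contributes a regular 6-gon of circumradius 6 (area = (6/2)·6.000²·sin(360°/6) = 93.53 mm²); Subtracting the remaining from the first: starting from the r=11 cylinder (314.37 mm²), the r=6 cylinder at (10, 16) misses the remaining region (no effect) — area = 314.37 mm². Checking containment: the cross-section at z = 11.76 is a subset of the cross-section at z = 5.76.

entirely on top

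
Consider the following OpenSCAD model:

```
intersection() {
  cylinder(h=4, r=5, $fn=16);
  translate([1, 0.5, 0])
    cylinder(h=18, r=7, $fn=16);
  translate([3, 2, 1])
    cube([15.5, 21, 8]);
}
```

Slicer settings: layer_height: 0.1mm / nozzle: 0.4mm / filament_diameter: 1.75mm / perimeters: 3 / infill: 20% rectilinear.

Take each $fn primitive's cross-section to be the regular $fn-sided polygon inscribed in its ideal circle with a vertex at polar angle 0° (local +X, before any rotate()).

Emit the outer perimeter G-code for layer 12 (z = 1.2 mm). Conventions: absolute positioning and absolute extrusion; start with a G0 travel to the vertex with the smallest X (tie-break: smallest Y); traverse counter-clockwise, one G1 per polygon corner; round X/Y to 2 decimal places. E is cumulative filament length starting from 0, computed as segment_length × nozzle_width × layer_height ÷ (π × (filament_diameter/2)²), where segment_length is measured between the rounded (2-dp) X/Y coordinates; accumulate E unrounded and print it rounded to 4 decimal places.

At z = 1.2 mm: the r=5 cylinder contributes a regular 16-gon of circumradius 5; the r=7 cylinder at (1, 0.5) gives a regular 16-gon of circumradius 7 (constant along its height); the 15.5×21 cube at (3, 2) contributes its full rectangle; Keeping only the common overlap: the r=5 cylinder lies inside the r=7 cylinder at (1, 0.5), so it is kept whole; the 15.5×21 cube at (3, 2) partially overlaps the running intersection; clipping to the common part keeps 1.71 mm² — 1 connected region. The outline is a single polygon with 4 vertices. Extrusion per mm of travel: 0.4 × 0.1 / (π × 0.875²) = 0.016630. Accumulating E over each segment gives final E = 0.0988.

G0 X3.00 Y2.00 Z1.20
G1 X4.56 Y2.00 E0.0259
G1 X3.54 Y3.54 E0.0567
G1 X3.00 Y3.89 E0.0674
G1 X3.00 Y2.00 E0.0988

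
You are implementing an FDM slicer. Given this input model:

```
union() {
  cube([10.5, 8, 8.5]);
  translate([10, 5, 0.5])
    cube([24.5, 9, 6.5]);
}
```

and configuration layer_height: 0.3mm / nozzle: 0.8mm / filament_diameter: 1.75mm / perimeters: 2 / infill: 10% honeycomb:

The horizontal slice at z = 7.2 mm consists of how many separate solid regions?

1

At z = 7.2 mm: the cube is present — its section is the full 10.5×8 rectangle; the cube at (10, 5) does not reach this height (z outside [0.5, 7]); Taking the union: only the 10.5×8 cube is present, so the union is just that shape — 1 connected region. The result has 1 disconnected region.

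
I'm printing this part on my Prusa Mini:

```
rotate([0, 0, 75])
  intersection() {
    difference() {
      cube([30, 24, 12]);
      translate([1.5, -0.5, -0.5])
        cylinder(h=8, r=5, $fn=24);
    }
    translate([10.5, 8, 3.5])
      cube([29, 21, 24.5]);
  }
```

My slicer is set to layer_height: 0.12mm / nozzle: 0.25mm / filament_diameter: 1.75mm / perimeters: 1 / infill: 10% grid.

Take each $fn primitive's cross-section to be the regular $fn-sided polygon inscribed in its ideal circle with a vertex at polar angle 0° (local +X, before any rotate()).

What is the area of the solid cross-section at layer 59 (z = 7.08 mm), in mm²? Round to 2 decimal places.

At z = 7.08 mm: the cube is present — its section is the full 30×24 rectangle (area 720.00 mm²); the r=5 cylinder at (1.5, -0.5) contributes a regular 24-gon of circumradius 5 (area = (24/2)·5.000²·sin(360°/24) = 77.65 mm²); Subtracting the remaining from the first: starting from the 30×24 cube (720.00 mm²), the r=5 cylinder at (1.5, -0.5) partially overlaps it — only the 23.52 mm² overlap (of its 77.65 mm²) is removed, clipping the outline — area = 696.48 mm²; the 29×21 cube at (10.5, 8) contributes its full rectangle (area 609.00 mm²); Taking the intersection: the 29×21 cube at (10.5, 8) partially overlaps the result so far; clipping to the common part keeps 312.00 mm² — area = 312.00 mm²; (rotated 75° about Z; rotation is an isometry so areas/perimeters/island counts are preserved). Overall, the cross-section is a single solid region. Net area = 312.00 mm².

312.00 mm²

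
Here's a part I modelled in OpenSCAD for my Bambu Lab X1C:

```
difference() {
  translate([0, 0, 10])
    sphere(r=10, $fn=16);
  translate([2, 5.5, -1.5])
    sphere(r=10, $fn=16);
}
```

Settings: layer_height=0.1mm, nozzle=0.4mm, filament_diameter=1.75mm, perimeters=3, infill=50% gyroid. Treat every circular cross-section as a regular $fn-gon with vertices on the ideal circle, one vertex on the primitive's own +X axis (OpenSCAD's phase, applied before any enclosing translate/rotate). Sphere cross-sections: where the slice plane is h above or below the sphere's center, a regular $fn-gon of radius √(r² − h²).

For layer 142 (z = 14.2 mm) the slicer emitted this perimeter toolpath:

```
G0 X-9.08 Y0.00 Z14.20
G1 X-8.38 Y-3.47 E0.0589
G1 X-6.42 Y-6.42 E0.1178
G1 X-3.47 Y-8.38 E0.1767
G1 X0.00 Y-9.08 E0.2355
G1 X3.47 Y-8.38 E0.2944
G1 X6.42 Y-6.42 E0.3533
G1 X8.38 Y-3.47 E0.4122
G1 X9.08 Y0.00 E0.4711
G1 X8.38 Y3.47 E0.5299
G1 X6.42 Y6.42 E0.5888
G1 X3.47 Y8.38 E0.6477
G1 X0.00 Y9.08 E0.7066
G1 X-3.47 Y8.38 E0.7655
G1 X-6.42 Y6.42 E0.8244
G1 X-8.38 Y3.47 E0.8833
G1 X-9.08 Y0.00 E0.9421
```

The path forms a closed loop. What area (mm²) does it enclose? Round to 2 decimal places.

252.12 mm²

Apply the shoelace formula to the sequence of (X, Y) vertices; enclosed area = 252.12 mm².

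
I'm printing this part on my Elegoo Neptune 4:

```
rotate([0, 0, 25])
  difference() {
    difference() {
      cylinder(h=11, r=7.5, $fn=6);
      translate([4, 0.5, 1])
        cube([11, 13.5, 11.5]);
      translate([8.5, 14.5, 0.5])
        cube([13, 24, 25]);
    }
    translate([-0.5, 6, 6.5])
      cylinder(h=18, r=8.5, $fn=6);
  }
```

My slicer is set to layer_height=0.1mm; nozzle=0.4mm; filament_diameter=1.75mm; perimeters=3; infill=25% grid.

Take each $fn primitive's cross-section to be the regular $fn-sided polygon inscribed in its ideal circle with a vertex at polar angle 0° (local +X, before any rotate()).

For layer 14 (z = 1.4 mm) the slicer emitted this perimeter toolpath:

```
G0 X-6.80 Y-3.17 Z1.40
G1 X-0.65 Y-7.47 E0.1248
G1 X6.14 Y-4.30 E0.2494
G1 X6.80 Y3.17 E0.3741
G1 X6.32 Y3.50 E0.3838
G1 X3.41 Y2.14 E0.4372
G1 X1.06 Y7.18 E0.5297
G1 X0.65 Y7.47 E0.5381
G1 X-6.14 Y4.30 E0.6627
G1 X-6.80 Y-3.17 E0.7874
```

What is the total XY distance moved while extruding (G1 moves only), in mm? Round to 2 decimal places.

47.35 mm

Sum the Euclidean lengths of each G1 segment: total = 47.35 mm.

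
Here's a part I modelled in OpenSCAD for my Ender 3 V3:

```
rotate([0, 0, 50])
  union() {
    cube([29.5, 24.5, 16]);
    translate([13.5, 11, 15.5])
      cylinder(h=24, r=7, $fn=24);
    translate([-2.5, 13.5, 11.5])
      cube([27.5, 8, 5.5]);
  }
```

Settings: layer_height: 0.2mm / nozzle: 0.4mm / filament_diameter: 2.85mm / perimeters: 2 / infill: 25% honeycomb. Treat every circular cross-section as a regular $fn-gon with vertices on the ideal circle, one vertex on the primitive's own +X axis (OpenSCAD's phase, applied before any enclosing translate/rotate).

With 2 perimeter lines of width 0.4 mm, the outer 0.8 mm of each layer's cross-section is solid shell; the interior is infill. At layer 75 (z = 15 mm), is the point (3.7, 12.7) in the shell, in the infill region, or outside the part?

infill

At z = 15 mm: the cube is present — its section is the full 29.5×24.5 rectangle; the cylinder at (13.5, 11) is absent (z outside [15.5, 39.5]); the cube at (-2.5, 13.5) (footprint 27.5×8) is included at this height; Combining (union): the regions partially overlap (shared area 200.00 mm²), so overlapping operands fuse into one piece — 1 connected region; (rotated 50° about Z; rotation is an isometry so areas/perimeters/island counts are preserved). Overall, the cross-section is a single solid region. Undo the 50° rotation: the query point maps to (12.107, 5.329) in the un-rotated model frame. The nearest boundary edge runs (29.50, 0.00)→(0.00, 0.00); distance from the point to it = 5.33 mm. The point is inside the cross-section and 5.33 mm from the nearest boundary — more than the 0.8 mm shell width (2 × 0.4), so it's in the infill interior.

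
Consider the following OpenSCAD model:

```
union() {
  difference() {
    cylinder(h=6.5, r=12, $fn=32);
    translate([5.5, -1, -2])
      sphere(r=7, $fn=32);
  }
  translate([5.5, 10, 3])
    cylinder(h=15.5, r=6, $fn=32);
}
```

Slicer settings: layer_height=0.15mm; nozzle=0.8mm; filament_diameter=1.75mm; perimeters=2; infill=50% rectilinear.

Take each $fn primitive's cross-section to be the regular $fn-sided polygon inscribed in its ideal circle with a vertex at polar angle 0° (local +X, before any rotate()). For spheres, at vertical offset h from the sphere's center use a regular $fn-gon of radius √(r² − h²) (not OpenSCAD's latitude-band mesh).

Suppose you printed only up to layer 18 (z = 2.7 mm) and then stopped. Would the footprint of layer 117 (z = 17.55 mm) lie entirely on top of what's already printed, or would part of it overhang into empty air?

part overhangs

Compare the two slices. At z = 2.7: the r=12 cylinder gives a regular 32-gon of circumradius 12 (constant along its height) (area = (32/2)·12.000²·sin(360°/32) = 449.49 mm²); the sphere at (5.5, -1): section is a regular 32-gon, circumradius = √(r²−h²) = √(7²−4.7²) = 5.187 (area = (32/2)·5.187²·sin(360°/32) = 84.00 mm²); After the difference (first − rest): starting from the r=12 cylinder (449.49 mm²), the r=7 sphere at (5.5, -1) lies wholly inside it (removes its full 84.00 mm² and its 32.54 mm outline becomes a hole wall) — area = 365.49 mm²; the cylinder at (5.5, 10) is absent (z outside [3, 18.5]); Merging all regions: only the result so far is present, so the union is just that shape — area = 365.49 mm². At z = 17.55: the cylinder is not intersected at this z (z outside [0, 6.5]); the sphere at (5.5, -1) is not intersected at this z (|z−center|=19.550 > r=7); Taking the first minus the rest: the first operand is absent here, so nothing remains; the r=6 cylinder at (5.5, 10) gives a regular 32-gon of circumradius 6 (constant along its height) (area = (32/2)·6.000²·sin(360°/32) = 112.37 mm²); Merging all regions: only the r=6 cylinder at (5.5, 10) is present, so the union is just that shape — area = 112.37 mm². Checking containment: at z = 17.55 the cross-section extends beyond the z = 2.7 cross-section by about 55.94 mm².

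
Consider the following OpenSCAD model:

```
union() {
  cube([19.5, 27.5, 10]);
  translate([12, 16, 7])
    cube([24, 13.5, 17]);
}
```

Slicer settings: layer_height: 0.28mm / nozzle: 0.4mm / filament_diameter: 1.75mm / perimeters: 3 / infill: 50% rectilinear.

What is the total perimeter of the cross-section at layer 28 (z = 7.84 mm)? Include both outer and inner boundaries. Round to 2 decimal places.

131.00 mm

At z = 7.84 mm: the cube (footprint 19.5×27.5) is included at this height (perimeter 94.00 mm); the cube at (12, 16) is present — its section is the full 24×13.5 rectangle (perimeter 75.00 mm); Merging all regions: the regions partially overlap (shared area 86.25 mm²), so the edge portions inside another operand are dropped and the merged outline is re-measured after clipping — boundary = 131.00 mm. Overall, the cross-section is a single solid region. Total boundary length (outer) = 131.00 mm.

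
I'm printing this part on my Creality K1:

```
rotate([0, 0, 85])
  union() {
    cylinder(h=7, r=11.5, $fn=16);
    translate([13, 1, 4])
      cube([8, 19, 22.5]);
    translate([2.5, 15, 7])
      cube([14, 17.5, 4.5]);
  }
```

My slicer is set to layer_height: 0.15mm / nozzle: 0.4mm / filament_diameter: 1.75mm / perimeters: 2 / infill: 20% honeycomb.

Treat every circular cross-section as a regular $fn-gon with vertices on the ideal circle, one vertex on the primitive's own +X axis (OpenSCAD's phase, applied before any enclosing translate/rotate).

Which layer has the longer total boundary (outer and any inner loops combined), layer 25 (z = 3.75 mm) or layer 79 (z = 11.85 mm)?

Layer 25 (z = 3.75): the r=11.5 cylinder gives a regular 16-gon of circumradius 11.5 (constant along its height) (perimeter = 2·16·11.500·sin(180°/16) = 71.79 mm); the cube at (13, 1) is absent (z outside [4, 26.5]); the cube at (2.5, 15) is not intersected at this z (z outside [7, 11.5]); Merging all regions: only the r=11.5 cylinder is present, so the union is just that shape — boundary = 71.79 mm; (whole slice rotated 85° about Z — lengths, areas and connectivity unchanged). So its perimeter = 71.79 mm. Layer 79 (z = 11.85): the cylinder is not intersected at this z (z outside [0, 7]); the cube at (13, 1) is present — its section is the full 8×19 rectangle (perimeter 54.00 mm); the cube at (2.5, 15) is not intersected at this z (z outside [7, 11.5]); Combining (union): only the 8×19 cube at (13, 1) is present, so the union is just that shape — boundary = 54.00 mm; (rotated 85° about Z; rotation is an isometry so areas/perimeters/island counts are preserved). So its perimeter = 54.00 mm. Layer 25 is larger (71.79 vs 54.00 mm).

layer 25 (z = 3.75 mm)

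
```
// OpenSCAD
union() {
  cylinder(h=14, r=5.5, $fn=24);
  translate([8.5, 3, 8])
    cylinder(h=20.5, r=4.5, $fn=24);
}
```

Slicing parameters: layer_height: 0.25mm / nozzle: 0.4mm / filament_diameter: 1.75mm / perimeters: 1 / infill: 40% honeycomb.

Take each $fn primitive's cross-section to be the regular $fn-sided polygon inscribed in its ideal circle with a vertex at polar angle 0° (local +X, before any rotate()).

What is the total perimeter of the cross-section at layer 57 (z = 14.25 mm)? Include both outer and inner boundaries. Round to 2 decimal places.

At z = 14.25 mm: the cylinder is not intersected at this z (z outside [0, 14]); the r=4.5 cylinder at (8.5, 3) contributes a regular 24-gon of circumradius 4.5 (perimeter = 2·24·4.500·sin(180°/24) = 28.19 mm); Combining (union): only the r=4.5 cylinder at (8.5, 3) is present, so the union is just that shape — boundary = 28.19 mm. Overall, the cross-section is a single solid region. Total boundary length (outer) = 28.19 mm.

28.19 mm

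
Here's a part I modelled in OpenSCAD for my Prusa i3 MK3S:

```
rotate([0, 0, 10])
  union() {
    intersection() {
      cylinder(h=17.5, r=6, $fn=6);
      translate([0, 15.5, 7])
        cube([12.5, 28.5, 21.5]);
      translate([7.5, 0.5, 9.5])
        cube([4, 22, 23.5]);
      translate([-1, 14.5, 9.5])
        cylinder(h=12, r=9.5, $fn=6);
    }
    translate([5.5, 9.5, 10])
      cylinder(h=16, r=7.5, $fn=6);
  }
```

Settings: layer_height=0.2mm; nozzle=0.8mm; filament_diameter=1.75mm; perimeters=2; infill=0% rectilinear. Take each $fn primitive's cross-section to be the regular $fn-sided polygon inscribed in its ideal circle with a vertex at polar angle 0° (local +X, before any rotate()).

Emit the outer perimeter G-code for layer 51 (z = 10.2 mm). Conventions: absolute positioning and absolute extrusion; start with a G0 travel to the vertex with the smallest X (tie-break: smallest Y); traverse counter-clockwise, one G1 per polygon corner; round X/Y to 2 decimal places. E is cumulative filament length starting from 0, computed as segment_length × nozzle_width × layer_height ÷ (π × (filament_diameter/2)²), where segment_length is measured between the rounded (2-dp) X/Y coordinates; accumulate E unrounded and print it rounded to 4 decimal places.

At z = 10.2 mm: the r=6 cylinder gives a regular 6-gon of circumradius 6 (constant along its height); the cube at (0, 15.5) is present — its section is the full 12.5×28.5 rectangle; the cube at (7.5, 0.5) (footprint 4×22) is included at this height; the cylinder at (-1, 14.5): section is a regular 6-gon, circumradius r=9.5; Taking the intersection: the 12.5×28.5 cube at (0, 15.5) does not overlap the r=6 cylinder (empty); the 4×22 cube at (7.5, 0.5) does not overlap the running intersection (empty); the r=9.5 cylinder at (-1, 14.5) does not overlap the running intersection (empty) — nothing remains; the r=7.5 cylinder at (5.5, 9.5) gives a regular 6-gon of circumradius 7.5 (constant along its height); Taking the union: only the r=7.5 cylinder at (5.5, 9.5) is present, so the union is just that shape — 1 connected region; (rotated 10° about Z; rotation is an isometry so areas/perimeters/island counts are preserved). The outline is a single polygon with 6 vertices. Extrusion per mm of travel: 0.8 × 0.2 / (π × 0.875²) = 0.066520. Accumulating E over each segment gives final E = 2.9934.

G0 X-3.62 Y9.01 Z10.20
G1 X1.20 Y3.26 E0.4991
G1 X8.59 Y4.57 E0.9983
G1 X11.15 Y11.61 E1.4967
G1 X6.33 Y17.36 E1.9958
G1 X-1.05 Y16.06 E2.4942
G1 X-3.62 Y9.01 E2.9934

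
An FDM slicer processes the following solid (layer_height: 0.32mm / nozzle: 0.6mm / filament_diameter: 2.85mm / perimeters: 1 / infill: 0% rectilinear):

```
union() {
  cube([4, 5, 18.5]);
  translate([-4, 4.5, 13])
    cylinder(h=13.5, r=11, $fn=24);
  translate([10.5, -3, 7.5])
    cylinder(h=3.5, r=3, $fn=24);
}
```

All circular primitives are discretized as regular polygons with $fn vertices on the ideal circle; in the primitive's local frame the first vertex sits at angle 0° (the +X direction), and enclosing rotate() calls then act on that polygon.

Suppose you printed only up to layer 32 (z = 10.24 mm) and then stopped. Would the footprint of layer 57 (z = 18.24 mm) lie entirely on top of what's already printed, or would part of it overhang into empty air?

part overhangs

Compare the two slices. At z = 10.24: the cube is present — its section is the full 4×5 rectangle (area 20.00 mm²); the cylinder at (-4, 4.5) does not reach this height (z outside [13, 26.5]); the r=3 cylinder at (10.5, -3) gives a regular 24-gon of circumradius 3 (constant along its height) (area = (24/2)·3.000²·sin(360°/24) = 27.95 mm²); Taking the union: the 2 present regions are separate (no shared area or edge), so areas and boundary lengths simply add and each stays a separate island — area = 47.95 mm². At z = 18.24: the 4×5 cube contributes its full rectangle (area 20.00 mm²); the cylinder at (-4, 4.5): section is a regular 24-gon, circumradius r=11 (area = (24/2)·11.000²·sin(360°/24) = 375.81 mm²); the cylinder at (10.5, -3) is not intersected at this z (z outside [7.5, 11]); Merging all regions: the 4×5 cube lies entirely inside the r=11 cylinder at (-4, 4.5), so the union is just the r=11 cylinder at (-4, 4.5) — area = 375.81 mm². Checking containment: at z = 18.24 the cross-section extends beyond the z = 10.24 cross-section by about 355.81 mm².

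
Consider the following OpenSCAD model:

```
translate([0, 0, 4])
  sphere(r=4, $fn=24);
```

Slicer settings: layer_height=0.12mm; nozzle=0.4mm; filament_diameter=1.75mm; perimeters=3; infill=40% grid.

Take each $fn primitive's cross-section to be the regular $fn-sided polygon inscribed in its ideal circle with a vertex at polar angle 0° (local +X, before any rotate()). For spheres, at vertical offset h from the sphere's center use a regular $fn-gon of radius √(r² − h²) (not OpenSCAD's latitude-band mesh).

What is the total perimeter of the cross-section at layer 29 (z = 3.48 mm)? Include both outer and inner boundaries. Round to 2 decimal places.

At z = 3.48 mm: the r=4 sphere contributes a regular 24-gon of circumradius √(4²−0.52²) = 3.966 (perimeter = 2·24·3.966·sin(180°/24) = 24.85 mm). Overall, the cross-section is a single solid region. Total boundary length (outer) = 24.85 mm.

24.85 mm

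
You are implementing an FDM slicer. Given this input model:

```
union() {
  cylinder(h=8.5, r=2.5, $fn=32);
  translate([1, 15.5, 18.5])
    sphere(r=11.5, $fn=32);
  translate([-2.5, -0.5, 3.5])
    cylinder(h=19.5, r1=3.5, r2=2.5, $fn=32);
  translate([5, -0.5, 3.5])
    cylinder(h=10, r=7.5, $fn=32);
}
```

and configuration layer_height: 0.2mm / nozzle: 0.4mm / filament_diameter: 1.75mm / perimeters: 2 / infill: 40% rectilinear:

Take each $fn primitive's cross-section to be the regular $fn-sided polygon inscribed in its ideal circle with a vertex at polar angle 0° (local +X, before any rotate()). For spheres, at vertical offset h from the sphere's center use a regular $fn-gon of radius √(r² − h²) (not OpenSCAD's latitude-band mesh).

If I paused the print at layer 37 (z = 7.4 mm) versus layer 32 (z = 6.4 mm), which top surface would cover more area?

Layer 37 (z = 7.4): the cylinder: section is a regular 32-gon, circumradius r=2.5 (area = (32/2)·2.500²·sin(360°/32) = 19.51 mm²); the r=11.5 sphere at (1, 15.5) contributes a regular 32-gon of circumradius √(11.5²−11.1²) = 3.007 (area = (32/2)·3.007²·sin(360°/32) = 28.22 mm²); the cone at (-2.5, -0.5) contributes a regular 32-gon of circumradius 3.300 (interpolated between r1=3.5 and r2=2.5 at t=0.200) (area = (32/2)·3.300²·sin(360°/32) = 33.99 mm²); the r=7.5 cylinder at (5, -0.5) contributes a regular 32-gon of circumradius 7.5 (area = (32/2)·7.500²·sin(360°/32) = 175.58 mm²); Merging all regions: the regions partially overlap — summed areas 257.30 mm² minus the doubly-counted overlap 34.76 mm² gives 222.54 mm² — area = 222.54 mm². So its area = 222.54 mm². Layer 32 (z = 6.4): the cylinder: section is a regular 32-gon, circumradius r=2.5 (area = (32/2)·2.500²·sin(360°/32) = 19.51 mm²); the sphere at (1, 15.5) is absent (|z−center|=12.100 > r=11.5); the cone at (-2.5, -0.5) contributes a regular 32-gon of circumradius 3.351 (interpolated between r1=3.5 and r2=2.5 at t=0.149) (area = (32/2)·3.351²·sin(360°/32) = 35.06 mm²); the r=7.5 cylinder at (5, -0.5) gives a regular 32-gon of circumradius 7.5 (constant along its height) (area = (32/2)·7.500²·sin(360°/32) = 175.58 mm²); Combining (union): the regions partially overlap — summed areas 230.15 mm² minus the doubly-counted overlap 35.22 mm² gives 194.93 mm² — area = 194.93 mm². So its area = 194.93 mm². Layer 37 is larger (222.54 vs 194.93 mm²).

layer 37 (z = 7.4 mm)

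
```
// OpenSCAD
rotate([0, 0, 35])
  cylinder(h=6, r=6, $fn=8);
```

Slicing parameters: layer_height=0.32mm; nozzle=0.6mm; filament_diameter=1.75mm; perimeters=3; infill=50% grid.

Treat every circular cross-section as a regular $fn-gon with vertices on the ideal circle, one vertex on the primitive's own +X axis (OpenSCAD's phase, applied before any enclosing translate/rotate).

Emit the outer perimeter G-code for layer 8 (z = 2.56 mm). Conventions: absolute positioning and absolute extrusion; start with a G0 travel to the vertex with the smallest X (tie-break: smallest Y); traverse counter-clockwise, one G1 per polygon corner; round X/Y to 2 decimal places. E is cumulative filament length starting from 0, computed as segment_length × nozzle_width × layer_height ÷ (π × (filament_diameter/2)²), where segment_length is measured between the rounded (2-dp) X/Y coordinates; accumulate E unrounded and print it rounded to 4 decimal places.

G0 X-5.91 Y1.04 Z2.56
G1 X-4.91 Y-3.44 E0.3664
G1 X-1.04 Y-5.91 E0.7329
G1 X3.44 Y-4.91 E1.0993
G1 X5.91 Y-1.04 E1.4658
G1 X4.91 Y3.44 E1.8322
G1 X1.04 Y5.91 E2.1987
G1 X-3.44 Y4.91 E2.5651
G1 X-5.91 Y1.04 E2.9316

At z = 2.56 mm: the r=6 cylinder contributes a regular 8-gon of circumradius 6; (rotated 35° about Z; rotation is an isometry so areas/perimeters/island counts are preserved). The outline is a single polygon with 8 vertices. Extrusion per mm of travel: 0.6 × 0.32 / (π × 0.875²) = 0.079824. Accumulating E over each segment gives final E = 2.9316.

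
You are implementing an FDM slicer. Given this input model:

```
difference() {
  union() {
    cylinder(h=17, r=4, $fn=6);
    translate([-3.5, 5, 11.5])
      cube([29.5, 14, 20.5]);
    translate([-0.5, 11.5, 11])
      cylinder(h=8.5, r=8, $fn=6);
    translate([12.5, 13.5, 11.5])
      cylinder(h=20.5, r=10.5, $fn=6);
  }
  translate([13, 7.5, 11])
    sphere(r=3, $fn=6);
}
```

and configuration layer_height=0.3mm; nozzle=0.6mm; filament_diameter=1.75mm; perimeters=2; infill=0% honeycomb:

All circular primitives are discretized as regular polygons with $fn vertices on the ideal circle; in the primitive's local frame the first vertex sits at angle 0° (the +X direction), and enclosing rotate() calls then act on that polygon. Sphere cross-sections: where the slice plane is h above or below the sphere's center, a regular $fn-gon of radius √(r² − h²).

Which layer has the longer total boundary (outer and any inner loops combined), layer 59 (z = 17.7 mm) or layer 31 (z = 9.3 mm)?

Layer 59 (z = 17.7): the cylinder is absent (z outside [0, 17]); the 29.5×14 cube at (-3.5, 5) contributes its full rectangle (perimeter 87.00 mm); the cylinder at (-0.5, 11.5): section is a regular 6-gon, circumradius r=8 (perimeter = 2·6·8.000·sin(180°/6) = 48.00 mm); the r=10.5 cylinder at (12.5, 13.5) gives a regular 6-gon of circumradius 10.5 (constant along its height) (perimeter = 2·6·10.500·sin(180°/6) = 63.00 mm); Taking the union: the regions partially overlap (shared area 356.48 mm²), so the edge portions inside another operand are dropped and the merged outline is re-measured after clipping — boundary = 96.65 mm; the sphere at (13, 7.5) is absent (|z−center|=6.700 > r=3); After the difference (first − rest): none of the subtracted shapes is present at this height, so that combined region is unchanged — boundary = 96.65 mm. So its perimeter = 96.65 mm. Layer 31 (z = 9.3): the cylinder: section is a regular 6-gon, circumradius r=4 (perimeter = 2·6·4.000·sin(180°/6) = 24.00 mm); the cube at (-3.5, 5) does not reach this height (z outside [11.5, 32]); the cylinder at (-0.5, 11.5) does not reach this height (z outside [11, 19.5]); the cylinder at (12.5, 13.5) is absent (z outside [11.5, 32]); Combining (union): only the r=4 cylinder is present, so the union is just that shape — boundary = 24.00 mm; the r=3 sphere at (13, 7.5) slices to a regular 6-gon of circumradius 2.472 (√(r²−h²) with h=1.7 from center) (perimeter = 2·6·2.472·sin(180°/6) = 14.83 mm); Subtracting the remaining from the first: starting from that combined region, the r=3 sphere at (13, 7.5) misses the remaining region (no effect) — boundary = 24.00 mm. So its perimeter = 24.00 mm. Layer 59 is larger (96.65 vs 24.00 mm).

layer 59 (z = 17.7 mm)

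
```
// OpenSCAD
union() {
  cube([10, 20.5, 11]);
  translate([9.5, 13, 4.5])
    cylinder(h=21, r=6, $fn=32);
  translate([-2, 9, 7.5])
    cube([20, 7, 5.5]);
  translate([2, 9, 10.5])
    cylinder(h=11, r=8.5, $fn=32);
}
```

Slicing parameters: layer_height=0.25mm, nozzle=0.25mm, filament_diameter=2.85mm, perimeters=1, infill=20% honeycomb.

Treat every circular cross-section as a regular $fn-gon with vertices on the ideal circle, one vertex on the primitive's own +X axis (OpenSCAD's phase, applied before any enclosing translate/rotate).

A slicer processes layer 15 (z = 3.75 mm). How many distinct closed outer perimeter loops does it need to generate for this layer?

At z = 3.75 mm: the cube (footprint 10×20.5) is included at this height; the cylinder at (9.5, 13) does not reach this height (z outside [4.5, 25.5]); the cube at (-2, 9) is not intersected at this z (z outside [7.5, 13]); the cylinder at (2, 9) is absent (z outside [10.5, 21.5]); Merging all regions: only the 10×20.5 cube is present, so the union is just that shape — 1 connected region. The result has 1 disconnected region.

1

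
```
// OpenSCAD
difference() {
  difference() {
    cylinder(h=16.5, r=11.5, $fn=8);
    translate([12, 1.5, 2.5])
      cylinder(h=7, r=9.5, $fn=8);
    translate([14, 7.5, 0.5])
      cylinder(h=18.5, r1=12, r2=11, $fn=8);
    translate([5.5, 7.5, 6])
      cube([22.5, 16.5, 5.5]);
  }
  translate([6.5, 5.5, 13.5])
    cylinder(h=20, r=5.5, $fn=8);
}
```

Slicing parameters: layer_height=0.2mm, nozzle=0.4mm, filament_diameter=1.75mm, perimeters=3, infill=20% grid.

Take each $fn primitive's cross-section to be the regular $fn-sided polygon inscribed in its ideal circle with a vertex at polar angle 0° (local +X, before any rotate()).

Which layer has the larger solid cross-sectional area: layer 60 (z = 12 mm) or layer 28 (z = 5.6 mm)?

layer 60 (z = 12 mm)

Layer 60 (z = 12): the cylinder: section is a regular 8-gon, circumradius r=11.5 (area = (8/2)·11.500²·sin(360°/8) = 374.06 mm²); the cylinder at (12, 1.5) is absent (z outside [2.5, 9.5]); the cone at (14, 7.5) (r1=12→r2=11) has section circumradius 11.378 here — a regular 8-gon (area = (8/2)·11.378²·sin(360°/8) = 366.19 mm²); the cube at (5.5, 7.5) is absent (z outside [6, 11.5]); Subtracting the remaining from the first: starting from the r=11.5 cylinder (374.06 mm²), the cone at (14, 7.5) partially overlaps it — only the 59.67 mm² overlap (of its 366.19 mm²) is removed, clipping the outline — area = 314.39 mm²; the cylinder at (6.5, 5.5) is absent (z outside [13.5, 33.5]); Subtracting the remaining from the first: none of the subtracted shapes is present at this height, so the result so far is unchanged — area = 314.39 mm². So its area = 314.39 mm². Layer 28 (z = 5.6): the cylinder: section is a regular 8-gon, circumradius r=11.5 (area = (8/2)·11.500²·sin(360°/8) = 374.06 mm²); the r=9.5 cylinder at (12, 1.5) gives a regular 8-gon of circumradius 9.5 (constant along its height) (area = (8/2)·9.500²·sin(360°/8) = 255.27 mm²); the cone at (14, 7.5) (r1=12→r2=11) has section circumradius 11.724 here — a regular 8-gon (area = (8/2)·11.724²·sin(360°/8) = 388.79 mm²); the cube at (5.5, 7.5) does not reach this height (z outside [6, 11.5]); Subtracting the remaining from the first: starting from the r=11.5 cylinder (374.06 mm²), the r=9.5 cylinder at (12, 1.5) partially overlaps it — only the 86.22 mm² overlap (of its 255.27 mm²) is removed, clipping the outline; the cone at (14, 7.5) partially overlaps it — only the 10.72 mm² overlap (of its 388.79 mm²) is removed, clipping the outline — area = 277.12 mm²; the cylinder at (6.5, 5.5) is not intersected at this z (z outside [13.5, 33.5]); Subtracting the remaining from the first: none of the subtracted shapes is present at this height, so the result so far is unchanged — area = 277.12 mm². So its area = 277.12 mm². Layer 60 is larger (314.39 vs 277.12 mm²).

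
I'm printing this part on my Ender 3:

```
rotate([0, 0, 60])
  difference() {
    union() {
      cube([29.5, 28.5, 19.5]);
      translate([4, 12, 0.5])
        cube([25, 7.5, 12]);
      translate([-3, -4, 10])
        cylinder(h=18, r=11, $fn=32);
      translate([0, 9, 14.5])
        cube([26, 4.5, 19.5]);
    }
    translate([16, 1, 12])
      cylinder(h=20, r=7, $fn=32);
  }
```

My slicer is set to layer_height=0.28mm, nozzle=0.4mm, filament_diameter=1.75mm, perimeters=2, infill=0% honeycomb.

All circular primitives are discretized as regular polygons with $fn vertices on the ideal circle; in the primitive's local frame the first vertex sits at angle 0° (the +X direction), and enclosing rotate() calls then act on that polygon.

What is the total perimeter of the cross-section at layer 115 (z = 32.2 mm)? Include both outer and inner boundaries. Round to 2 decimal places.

61.00 mm

At z = 32.2 mm: the cube is not intersected at this z (z outside [0, 19.5]); the cube at (4, 12) is not intersected at this z (z outside [0.5, 12.5]); the cylinder at (-3, -4) is not intersected at this z (z outside [10, 28]); the cube at (0, 9) is present — its section is the full 26×4.5 rectangle (perimeter 61.00 mm); Merging all regions: only the 26×4.5 cube at (0, 9) is present, so the union is just that shape — boundary = 61.00 mm; the cylinder at (16, 1) does not reach this height (z outside [12, 32]); Taking the first minus the rest: none of the subtracted shapes is present at this height, so that combined region is unchanged — boundary = 61.00 mm; (whole slice rotated 60° about Z — lengths, areas and connectivity unchanged). Overall, the cross-section is a single solid region. Total boundary length (outer) = 61.00 mm.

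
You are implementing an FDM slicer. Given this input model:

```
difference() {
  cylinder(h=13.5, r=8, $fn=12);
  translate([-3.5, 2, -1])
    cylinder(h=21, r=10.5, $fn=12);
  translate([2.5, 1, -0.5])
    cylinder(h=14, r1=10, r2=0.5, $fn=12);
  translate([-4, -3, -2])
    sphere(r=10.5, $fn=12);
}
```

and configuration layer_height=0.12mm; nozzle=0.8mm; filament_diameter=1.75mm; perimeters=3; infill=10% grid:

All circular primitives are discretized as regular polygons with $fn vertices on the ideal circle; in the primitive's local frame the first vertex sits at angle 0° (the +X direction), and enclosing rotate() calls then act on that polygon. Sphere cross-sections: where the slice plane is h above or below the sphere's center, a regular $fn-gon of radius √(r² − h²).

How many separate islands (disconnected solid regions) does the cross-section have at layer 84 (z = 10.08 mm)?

1

At z = 10.08 mm: the r=8 cylinder contributes a regular 12-gon of circumradius 8; the r=10.5 cylinder at (-3.5, 2) gives a regular 12-gon of circumradius 10.5 (constant along its height); the cone at (2.5, 1) (r1=10→r2=0.5) has section circumradius 2.821 here — a regular 12-gon; the sphere at (-4, -3) is absent (|z−center|=12.080 > r=10.5); Taking the first minus the rest: starting from the r=8 cylinder, the r=10.5 cylinder at (-3.5, 2) partially overlaps it — only the 174.86 mm² overlap (of its 330.75 mm²) is removed, clipping the outline; the cone at (2.5, 1) misses the remaining region (no effect) — 1 connected region. Overall, the cross-section is a single solid region. Island count = 1.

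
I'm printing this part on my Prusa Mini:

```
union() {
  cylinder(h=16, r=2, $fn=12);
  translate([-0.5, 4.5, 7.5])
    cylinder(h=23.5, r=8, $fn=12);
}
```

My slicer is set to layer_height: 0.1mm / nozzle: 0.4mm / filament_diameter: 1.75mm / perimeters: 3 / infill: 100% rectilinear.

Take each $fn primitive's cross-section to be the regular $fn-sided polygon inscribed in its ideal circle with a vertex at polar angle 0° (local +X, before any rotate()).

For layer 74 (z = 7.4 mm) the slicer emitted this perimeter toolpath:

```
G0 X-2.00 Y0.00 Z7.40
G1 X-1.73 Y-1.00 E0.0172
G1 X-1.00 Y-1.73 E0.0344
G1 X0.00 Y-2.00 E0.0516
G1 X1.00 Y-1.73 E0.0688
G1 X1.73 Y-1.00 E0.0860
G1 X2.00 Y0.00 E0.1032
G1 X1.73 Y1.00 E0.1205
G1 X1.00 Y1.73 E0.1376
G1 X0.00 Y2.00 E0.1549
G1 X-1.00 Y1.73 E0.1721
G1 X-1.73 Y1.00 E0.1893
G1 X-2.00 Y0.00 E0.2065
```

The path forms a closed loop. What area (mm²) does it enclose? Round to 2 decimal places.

Apply the shoelace formula to the sequence of (X, Y) vertices; enclosed area = 11.99 mm².

11.99 mm²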